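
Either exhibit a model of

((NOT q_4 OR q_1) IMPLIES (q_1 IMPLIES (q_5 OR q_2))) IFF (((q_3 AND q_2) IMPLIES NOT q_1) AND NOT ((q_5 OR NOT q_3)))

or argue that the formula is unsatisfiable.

q_1: True, q_2: False, q_3: False, q_4: False, q_5: False

  ((NOT q_4 OR q_1) IMPLIES (q_1 IMPLIES (q_5 OR q_2))) IFF (((q_3 AND q_2) IMPLIES NOT q_1) AND NOT ((q_5 OR NOT q_3))) = True
    (NOT q_4 OR q_1) IMPLIES (q_1 IMPLIES (q_5 OR q_2)) = False
      NOT q_4 OR q_1 = True
        NOT q_4 = True
      q_1 IMPLIES (q_5 OR q_2) = False
        q_5 OR q_2 = False
    ((q_3 AND q_2) IMPLIES NOT q_1) AND NOT ((q_5 OR NOT q_3)) = False
      (q_3 AND q_2) IMPLIES NOT q_1 = True
        q_3 AND q_2 = False
        NOT q_1 = False
      NOT ((q_5 OR NOT q_3)) = False
        q_5 OR NOT q_3 = True
          NOT q_3 = True
The formula evaluates to True.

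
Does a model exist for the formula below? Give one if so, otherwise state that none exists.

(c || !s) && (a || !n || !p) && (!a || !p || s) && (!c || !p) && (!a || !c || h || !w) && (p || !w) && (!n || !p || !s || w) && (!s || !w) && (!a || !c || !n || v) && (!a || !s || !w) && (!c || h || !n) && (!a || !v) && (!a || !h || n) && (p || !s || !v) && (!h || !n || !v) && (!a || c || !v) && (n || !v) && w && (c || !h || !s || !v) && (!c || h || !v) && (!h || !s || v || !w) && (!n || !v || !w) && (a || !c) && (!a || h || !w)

Unit clause (w) forces w = True.
In (p || !w) only p is left, so p = True.
In (!s || !w) only !s is left, so s = False.
In (!a || !p || s) only !a is left, so a = False.
In (!c || !p) only !c is left, so c = False.
In (a || !n || !p) only !n is left, so n = False.
In (n || !v) only !v is left, so v = False.
Set h = False.
All clauses satisfied.

p: True, w: True, h: False, n: False, v: False, s: False, a: False, c: False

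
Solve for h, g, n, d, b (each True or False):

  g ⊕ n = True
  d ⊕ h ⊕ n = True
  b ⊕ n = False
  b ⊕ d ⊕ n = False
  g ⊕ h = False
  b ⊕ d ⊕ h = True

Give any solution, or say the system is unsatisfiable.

h = True, g = True, n = False, d = False, b = False

g ⊕ n = T ⊕ F = True ✓
d ⊕ h ⊕ n = F ⊕ T ⊕ F = True ✓
b ⊕ n = F ⊕ F = False ✓
b ⊕ d ⊕ n = F ⊕ F ⊕ F = False ✓
g ⊕ h = T ⊕ T = False ✓
b ⊕ d ⊕ h = F ⊕ F ⊕ T = True ✓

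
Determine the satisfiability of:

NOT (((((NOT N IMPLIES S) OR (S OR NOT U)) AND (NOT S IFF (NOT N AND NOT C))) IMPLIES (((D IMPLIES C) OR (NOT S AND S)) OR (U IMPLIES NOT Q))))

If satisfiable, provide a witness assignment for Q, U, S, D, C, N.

Q = True; U = True; S = True; D = True; C = False; N = True

  NOT (((((NOT N IMPLIES S) OR (S OR NOT U)) AND (NOT S IFF (NOT N AND NOT C))) IMPLIES (((D IMPLIES C) OR (NOT S AND S)) OR (U IMPLIES NOT Q)))) = True
    (((NOT N IMPLIES S) OR (S OR NOT U)) AND (NOT S IFF (NOT N AND NOT C))) IMPLIES (((D IMPLIES C) OR (NOT S AND S)) OR (U IMPLIES NOT Q)) = False
      ((NOT N IMPLIES S) OR (S OR NOT U)) AND (NOT S IFF (NOT N AND NOT C)) = True
        (NOT N IMPLIES S) OR (S OR NOT U) = True
          NOT N IMPLIES S = True
            NOT N = False
          S OR NOT U = True
            NOT U = False
        NOT S IFF (NOT N AND NOT C) = True
          NOT S = False
          NOT N AND NOT C = False
            NOT N = False
            NOT C = True
      ((D IMPLIES C) OR (NOT S AND S)) OR (U IMPLIES NOT Q) = False
        (D IMPLIES C) OR (NOT S AND S) = False
          D IMPLIES C = False
          NOT S AND S = False
            NOT S = False
        U IMPLIES NOT Q = False
          NOT Q = False
The formula evaluates to True.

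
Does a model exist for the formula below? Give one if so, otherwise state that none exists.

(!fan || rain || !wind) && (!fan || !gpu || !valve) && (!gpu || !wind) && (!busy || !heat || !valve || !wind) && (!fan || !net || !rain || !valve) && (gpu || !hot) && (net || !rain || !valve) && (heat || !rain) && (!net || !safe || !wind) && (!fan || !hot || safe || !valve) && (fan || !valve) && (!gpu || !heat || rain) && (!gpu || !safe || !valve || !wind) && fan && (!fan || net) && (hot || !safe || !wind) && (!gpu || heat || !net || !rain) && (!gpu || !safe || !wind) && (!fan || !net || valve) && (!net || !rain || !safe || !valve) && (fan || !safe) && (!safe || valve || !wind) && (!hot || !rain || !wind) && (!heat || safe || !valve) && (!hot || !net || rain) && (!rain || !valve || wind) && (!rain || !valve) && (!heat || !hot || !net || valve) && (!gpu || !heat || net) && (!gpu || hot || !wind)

Unit clause (fan) forces fan = True.
In (!fan || net) only net is left, so net = True.
In (!fan || !net || valve) only valve is left, so valve = True.
In (!rain || !valve) only !rain is left, so rain = False.
In (!fan || rain || !wind) only !wind is left, so wind = False.
In (!fan || !gpu || !valve) only !gpu is left, so gpu = False.
In (gpu || !hot) only !hot is left, so hot = False.
Set heat = False.
Set busy = False.
Set safe = False.
All clauses satisfied.

net=T; valve=T; gpu=F; heat=F; rain=F; wind=F; busy=F; fan=T; safe=F; hot=F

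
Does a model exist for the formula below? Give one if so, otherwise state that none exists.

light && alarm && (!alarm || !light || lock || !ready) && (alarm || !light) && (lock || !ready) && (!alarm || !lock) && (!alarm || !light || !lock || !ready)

lock = False, light = True, alarm = True, ready = False

Unit clause (light) forces light = True.
Unit clause (alarm) forces alarm = True.
In (!alarm || !lock) only !lock is left, so lock = False.
In (!alarm || !light || lock || !ready) only !ready is left, so ready = False.
Check each clause:
  (light): light holds.
  (alarm): alarm holds.
  (!alarm || !light || lock || !ready): !ready holds.
  (alarm || !light): alarm holds.
  (lock || !ready): !ready holds.
  (!alarm || !lock): !lock holds.
  (!alarm || !light || !lock || !ready): !lock holds.
All clauses satisfied.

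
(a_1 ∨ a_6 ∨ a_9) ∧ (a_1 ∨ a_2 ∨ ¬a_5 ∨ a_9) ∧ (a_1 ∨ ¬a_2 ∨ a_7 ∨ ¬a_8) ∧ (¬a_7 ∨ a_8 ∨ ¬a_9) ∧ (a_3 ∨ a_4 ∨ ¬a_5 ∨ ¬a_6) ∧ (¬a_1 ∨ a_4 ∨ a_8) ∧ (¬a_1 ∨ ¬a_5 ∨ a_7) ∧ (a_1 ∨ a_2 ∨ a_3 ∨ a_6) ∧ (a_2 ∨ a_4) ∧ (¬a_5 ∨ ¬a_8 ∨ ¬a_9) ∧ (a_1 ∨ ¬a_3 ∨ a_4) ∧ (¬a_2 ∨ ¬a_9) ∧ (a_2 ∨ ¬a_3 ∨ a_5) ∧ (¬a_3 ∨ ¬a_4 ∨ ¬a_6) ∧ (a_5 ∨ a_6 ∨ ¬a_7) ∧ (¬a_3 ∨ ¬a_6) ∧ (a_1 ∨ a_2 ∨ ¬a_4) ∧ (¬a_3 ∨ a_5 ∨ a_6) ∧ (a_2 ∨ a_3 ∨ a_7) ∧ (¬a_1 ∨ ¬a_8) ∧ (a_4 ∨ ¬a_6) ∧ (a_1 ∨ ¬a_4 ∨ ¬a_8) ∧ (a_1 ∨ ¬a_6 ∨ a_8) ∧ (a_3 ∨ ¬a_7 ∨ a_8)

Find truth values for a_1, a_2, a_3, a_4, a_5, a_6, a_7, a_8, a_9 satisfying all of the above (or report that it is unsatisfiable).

Set a_1 = True.
  then (¬a_1 ∨ ¬a_8) forces a_8 = False.
  then (¬a_1 ∨ a_4 ∨ a_8) forces a_4 = True.
Set a_2 = True.
  then (¬a_2 ∨ ¬a_9) forces a_9 = False.
Set a_3 = True.
  then (¬a_3 ∨ ¬a_4 ∨ ¬a_6) forces a_6 = False.
  then (¬a_3 ∨ a_5 ∨ a_6) forces a_5 = True.
  then (¬a_1 ∨ ¬a_5 ∨ a_7) forces a_7 = True.
All clauses satisfied.

a_1=T, a_2=T, a_3=T, a_4=T, a_5=T, a_6=F, a_7=T, a_8=F, a_9=F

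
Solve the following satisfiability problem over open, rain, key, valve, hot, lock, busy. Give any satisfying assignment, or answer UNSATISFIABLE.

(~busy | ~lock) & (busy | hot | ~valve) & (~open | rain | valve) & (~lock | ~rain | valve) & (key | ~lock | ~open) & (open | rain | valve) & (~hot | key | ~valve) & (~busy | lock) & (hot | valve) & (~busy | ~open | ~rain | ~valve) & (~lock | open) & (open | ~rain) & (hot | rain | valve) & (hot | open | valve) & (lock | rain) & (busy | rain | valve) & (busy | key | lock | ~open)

Set open = True.
Set rain = True.
Try key = False:
  (key | ~lock | ~open) forces lock = False.
  (~busy | lock) forces busy = False.
  clause (busy | key | lock | ~open) is falsified — backtrack.
So key = True.
Set valve = True.
  then (~busy | ~open | ~rain | ~valve) forces busy = False.
  then (busy | hot | ~valve) forces hot = True.
Set lock = False.
All clauses satisfied.

open = True, rain = True, key = True, valve = True, hot = True, lock = False, busy = False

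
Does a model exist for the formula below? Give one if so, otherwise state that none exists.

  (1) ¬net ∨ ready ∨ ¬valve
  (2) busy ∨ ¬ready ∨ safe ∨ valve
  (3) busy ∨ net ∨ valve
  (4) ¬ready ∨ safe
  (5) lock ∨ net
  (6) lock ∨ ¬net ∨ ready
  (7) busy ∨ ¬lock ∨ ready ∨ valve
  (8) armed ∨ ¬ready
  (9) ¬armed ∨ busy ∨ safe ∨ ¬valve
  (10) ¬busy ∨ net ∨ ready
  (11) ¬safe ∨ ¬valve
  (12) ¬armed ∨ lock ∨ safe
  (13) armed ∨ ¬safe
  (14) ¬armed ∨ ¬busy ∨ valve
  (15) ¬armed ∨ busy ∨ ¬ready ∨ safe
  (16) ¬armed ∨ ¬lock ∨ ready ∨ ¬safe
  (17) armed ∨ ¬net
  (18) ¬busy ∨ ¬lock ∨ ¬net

ready: True, net: True, valve: False, busy: False, safe: True, lock: True, armed: True

Set ready = True.
  then (¬ready ∨ safe) forces safe = True.
  then (armed ∨ ¬ready) forces armed = True.
  then (¬safe ∨ ¬valve) forces valve = False.
  then (¬armed ∨ ¬busy ∨ valve) forces busy = False.
  then (busy ∨ net ∨ valve) forces net = True.
Set lock = True.
All clauses satisfied.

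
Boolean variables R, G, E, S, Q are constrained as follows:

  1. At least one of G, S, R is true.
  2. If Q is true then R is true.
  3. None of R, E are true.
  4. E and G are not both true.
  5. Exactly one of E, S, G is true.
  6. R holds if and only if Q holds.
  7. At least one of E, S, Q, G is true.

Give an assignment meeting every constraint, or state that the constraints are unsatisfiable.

R = False; G = False; E = False; S = True; Q = False

  (1) {G, S, R}: 1 true — at least one ✓
  (2) Q=F ⇒ R: vacuous ✓
  (3) {R, E}: 0 true — none ✓
  (4) E=F, G=F — not both ✓
  (5) {E, S, G}: 1 true — exactly one ✓
  (6) R=F, Q=F — same ✓
  (7) {E, S, Q, G}: 1 true — at least one ✓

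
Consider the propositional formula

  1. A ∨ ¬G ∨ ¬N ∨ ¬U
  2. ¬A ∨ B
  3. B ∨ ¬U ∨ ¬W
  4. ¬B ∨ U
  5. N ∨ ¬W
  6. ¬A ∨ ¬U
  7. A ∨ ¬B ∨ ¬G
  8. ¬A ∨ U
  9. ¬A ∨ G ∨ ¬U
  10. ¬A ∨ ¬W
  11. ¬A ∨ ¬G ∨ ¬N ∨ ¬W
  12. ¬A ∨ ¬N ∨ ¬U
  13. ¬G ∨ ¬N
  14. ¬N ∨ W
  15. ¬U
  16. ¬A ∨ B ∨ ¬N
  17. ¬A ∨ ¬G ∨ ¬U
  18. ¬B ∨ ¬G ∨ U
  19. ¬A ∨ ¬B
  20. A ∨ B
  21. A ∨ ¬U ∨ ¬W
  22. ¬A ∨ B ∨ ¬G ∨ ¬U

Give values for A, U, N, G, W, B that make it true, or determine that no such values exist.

UNSATISFIABLE

Case U = True:
  Clause (¬U) is falsified — contradiction.
Case U = False:
  (¬B ∨ U) forces B = False.
  (¬A ∨ B) forces A = False.
  Clause (A ∨ B) is falsified — contradiction.
Both cases fail, so the formula is unsatisfiable.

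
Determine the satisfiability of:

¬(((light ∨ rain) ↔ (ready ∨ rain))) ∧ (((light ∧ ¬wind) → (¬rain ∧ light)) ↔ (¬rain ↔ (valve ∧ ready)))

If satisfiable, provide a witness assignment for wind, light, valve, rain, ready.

wind: False; light: False; valve: True; rain: False; ready: True

  ¬(((light ∨ rain) ↔ (ready ∨ rain))) = True
    (light ∨ rain) ↔ (ready ∨ rain) = False
      light ∨ rain = False
      ready ∨ rain = True
  ((light ∧ ¬wind) → (¬rain ∧ light)) ↔ (¬rain ↔ (valve ∧ ready)) = True
    (light ∧ ¬wind) → (¬rain ∧ light) = True
      light ∧ ¬wind = False
        ¬wind = True
      ¬rain ∧ light = False
        ¬rain = True
    ¬rain ↔ (valve ∧ ready) = True
      ¬rain = True
      valve ∧ ready = True
Both conjuncts True, so the formula holds.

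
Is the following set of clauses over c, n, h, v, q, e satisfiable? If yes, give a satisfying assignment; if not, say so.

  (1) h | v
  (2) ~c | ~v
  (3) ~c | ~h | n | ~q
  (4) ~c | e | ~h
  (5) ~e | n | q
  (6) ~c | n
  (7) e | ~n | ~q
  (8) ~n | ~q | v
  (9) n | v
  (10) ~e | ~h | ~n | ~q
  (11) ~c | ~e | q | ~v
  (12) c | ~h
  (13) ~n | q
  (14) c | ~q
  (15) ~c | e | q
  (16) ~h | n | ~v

Set c = False.
  then (c | ~h) forces h = False.
  then (c | ~q) forces q = False.
  then (h | v) forces v = True.
  then (~n | q) forces n = False.
  then (~e | n | q) forces e = False.
All clauses satisfied.

c = False, n = False, h = False, v = True, q = False, e = False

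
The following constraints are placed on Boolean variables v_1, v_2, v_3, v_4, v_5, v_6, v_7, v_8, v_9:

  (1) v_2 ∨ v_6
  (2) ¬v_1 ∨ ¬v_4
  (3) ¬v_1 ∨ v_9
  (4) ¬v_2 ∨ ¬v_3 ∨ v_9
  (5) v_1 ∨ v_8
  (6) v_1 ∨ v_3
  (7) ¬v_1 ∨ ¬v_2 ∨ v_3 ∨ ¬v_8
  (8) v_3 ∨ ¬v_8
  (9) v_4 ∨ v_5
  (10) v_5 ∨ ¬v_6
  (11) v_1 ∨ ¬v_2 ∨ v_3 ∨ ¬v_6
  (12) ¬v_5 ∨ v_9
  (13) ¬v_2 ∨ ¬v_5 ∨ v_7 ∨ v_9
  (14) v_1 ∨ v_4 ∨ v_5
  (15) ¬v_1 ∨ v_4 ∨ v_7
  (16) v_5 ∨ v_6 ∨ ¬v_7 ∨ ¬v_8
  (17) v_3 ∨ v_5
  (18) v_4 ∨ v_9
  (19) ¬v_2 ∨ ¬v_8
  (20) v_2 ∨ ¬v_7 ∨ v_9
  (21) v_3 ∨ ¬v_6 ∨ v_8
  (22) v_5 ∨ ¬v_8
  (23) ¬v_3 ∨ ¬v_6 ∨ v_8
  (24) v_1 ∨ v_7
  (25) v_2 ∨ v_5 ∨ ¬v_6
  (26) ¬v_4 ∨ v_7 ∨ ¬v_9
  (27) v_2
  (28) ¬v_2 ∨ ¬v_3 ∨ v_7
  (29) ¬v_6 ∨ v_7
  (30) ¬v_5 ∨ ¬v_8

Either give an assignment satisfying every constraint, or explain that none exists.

Unit clause (v_2) forces v_2 = True.
In (¬v_2 ∨ ¬v_8) only ¬v_8 is left, so v_8 = False.
In (v_1 ∨ v_8) only v_1 is left, so v_1 = True.
In (¬v_1 ∨ ¬v_4) only ¬v_4 is left, so v_4 = False.
In (¬v_1 ∨ v_9) only v_9 is left, so v_9 = True.
In (v_4 ∨ v_5) only v_5 is left, so v_5 = True.
In (¬v_1 ∨ v_4 ∨ v_7) only v_7 is left, so v_7 = True.
Set v_3 = True.
  then (¬v_3 ∨ ¬v_6 ∨ v_8) forces v_6 = False.
All clauses satisfied.

v_1: True; v_2: True; v_3: True; v_4: False; v_5: True; v_6: False; v_7: True; v_8: False; v_9: True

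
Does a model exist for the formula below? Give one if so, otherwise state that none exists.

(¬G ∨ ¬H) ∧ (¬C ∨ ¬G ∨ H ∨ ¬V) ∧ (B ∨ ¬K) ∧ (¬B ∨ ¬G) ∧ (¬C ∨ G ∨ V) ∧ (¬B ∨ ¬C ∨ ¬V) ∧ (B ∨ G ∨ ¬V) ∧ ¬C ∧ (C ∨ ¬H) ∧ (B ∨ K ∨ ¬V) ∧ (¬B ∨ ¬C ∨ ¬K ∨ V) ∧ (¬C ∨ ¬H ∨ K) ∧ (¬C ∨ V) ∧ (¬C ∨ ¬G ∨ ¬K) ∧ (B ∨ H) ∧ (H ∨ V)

H = False, K = True, V = True, G = False, B = True, C = False

Unit clause (¬C) forces C = False.
In (C ∨ ¬H) only ¬H is left, so H = False.
In (B ∨ H) only B is left, so B = True.
In (H ∨ V) only V is left, so V = True.
In (¬B ∨ ¬G) only ¬G is left, so G = False.
Set K = True.
All clauses satisfied.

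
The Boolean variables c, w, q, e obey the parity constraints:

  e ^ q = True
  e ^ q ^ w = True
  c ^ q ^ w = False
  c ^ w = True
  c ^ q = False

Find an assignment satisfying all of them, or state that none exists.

c=T, w=F, q=T, e=F

e ^ q = F ^ T = True ✓
e ^ q ^ w = F ^ T ^ F = True ✓
c ^ q ^ w = T ^ T ^ F = False ✓
c ^ w = T ^ F = True ✓
c ^ q = T ^ T = False ✓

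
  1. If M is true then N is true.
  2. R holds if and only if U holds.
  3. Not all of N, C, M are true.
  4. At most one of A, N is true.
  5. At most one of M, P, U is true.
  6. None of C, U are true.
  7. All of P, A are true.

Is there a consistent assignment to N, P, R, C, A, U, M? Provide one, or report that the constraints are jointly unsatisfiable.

N = False, P = True, R = False, C = False, A = True, U = False, M = False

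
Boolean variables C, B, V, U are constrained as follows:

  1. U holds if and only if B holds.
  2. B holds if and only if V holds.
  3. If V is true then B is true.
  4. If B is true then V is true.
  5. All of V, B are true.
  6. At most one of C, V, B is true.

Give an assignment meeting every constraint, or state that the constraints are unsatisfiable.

Case V = True:
  (2) with V=T forces B = True.
  Constraint (6) is violated (V=T, B=T) — contradiction.
Case V = False:
  Constraint (5) is violated (V=F) — contradiction.
Both cases fail — unsatisfiable.

Unsatisfiable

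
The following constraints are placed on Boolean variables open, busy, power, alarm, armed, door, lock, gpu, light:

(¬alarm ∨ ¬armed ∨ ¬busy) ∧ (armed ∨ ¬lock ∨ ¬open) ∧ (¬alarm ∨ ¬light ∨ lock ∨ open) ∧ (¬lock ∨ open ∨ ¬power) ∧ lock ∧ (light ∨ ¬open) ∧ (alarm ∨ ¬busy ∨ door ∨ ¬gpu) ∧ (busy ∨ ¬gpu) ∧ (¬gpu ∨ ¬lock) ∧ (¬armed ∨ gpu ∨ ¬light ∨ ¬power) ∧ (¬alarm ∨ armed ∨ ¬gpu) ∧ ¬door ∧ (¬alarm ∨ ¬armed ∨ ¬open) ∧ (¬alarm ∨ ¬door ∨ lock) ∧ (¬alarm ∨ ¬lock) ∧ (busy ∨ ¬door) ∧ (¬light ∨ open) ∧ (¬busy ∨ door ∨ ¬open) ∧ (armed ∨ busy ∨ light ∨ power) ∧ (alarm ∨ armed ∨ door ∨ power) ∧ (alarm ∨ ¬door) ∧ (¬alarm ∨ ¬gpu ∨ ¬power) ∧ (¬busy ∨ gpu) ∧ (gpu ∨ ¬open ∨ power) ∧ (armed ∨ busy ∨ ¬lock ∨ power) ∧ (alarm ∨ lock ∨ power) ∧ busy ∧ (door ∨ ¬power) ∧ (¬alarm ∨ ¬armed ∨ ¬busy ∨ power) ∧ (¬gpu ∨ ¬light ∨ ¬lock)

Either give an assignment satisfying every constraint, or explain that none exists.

Case busy = True:
  (lock) forces lock = True.
  (¬gpu ∨ ¬lock) forces gpu = False.
  Clause (¬busy ∨ gpu) is falsified — contradiction.
Case busy = False:
  Clause (busy) is falsified — contradiction.
Both cases fail, so the formula is unsatisfiable.

UNSATISFIABLE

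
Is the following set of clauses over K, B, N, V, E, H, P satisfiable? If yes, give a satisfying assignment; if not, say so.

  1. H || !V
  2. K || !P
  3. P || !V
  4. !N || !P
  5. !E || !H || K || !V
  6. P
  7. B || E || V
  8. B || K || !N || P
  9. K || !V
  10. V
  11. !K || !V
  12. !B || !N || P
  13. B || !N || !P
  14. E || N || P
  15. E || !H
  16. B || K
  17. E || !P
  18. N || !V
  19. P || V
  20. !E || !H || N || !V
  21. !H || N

Case V = True:
  (H || !V) forces H = True.
  (P || !V) forces P = True.
  (K || !P) forces K = True.
  Clause (!K || !V) is falsified — contradiction.
Case V = False:
  Clause (V) is falsified — contradiction.
Both cases fail, so the formula is unsatisfiable.

Unsatisfiable — no assignment works.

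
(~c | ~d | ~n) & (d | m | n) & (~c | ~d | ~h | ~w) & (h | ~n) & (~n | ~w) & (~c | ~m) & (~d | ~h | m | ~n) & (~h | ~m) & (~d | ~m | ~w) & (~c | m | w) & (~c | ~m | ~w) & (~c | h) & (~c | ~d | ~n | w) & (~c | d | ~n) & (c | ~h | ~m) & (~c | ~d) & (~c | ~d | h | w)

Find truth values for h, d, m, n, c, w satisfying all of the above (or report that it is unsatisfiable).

Set h = False.
  then (h | ~n) forces n = False.
  then (~c | h) forces c = False.
Set d = True.
Set m = False.
Set w = False.
All clauses satisfied.

h=F; d=T; m=F; n=F; c=F; w=F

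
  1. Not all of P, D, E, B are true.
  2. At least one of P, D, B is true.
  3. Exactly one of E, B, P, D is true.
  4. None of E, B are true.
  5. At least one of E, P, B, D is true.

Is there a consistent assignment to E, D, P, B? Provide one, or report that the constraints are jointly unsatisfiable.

E = False, D = False, P = True, B = False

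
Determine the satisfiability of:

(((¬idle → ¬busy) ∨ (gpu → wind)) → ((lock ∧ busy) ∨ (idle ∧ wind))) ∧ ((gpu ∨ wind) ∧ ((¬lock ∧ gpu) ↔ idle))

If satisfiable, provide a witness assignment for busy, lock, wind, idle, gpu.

busy: True, lock: False, wind: True, idle: True, gpu: True

  ((¬idle → ¬busy) ∨ (gpu → wind)) → ((lock ∧ busy) ∨ (idle ∧ wind)) = True
    (¬idle → ¬busy) ∨ (gpu → wind) = True
      ¬idle → ¬busy = True
        ¬idle = False
        ¬busy = False
      gpu → wind = True
    (lock ∧ busy) ∨ (idle ∧ wind) = True
      lock ∧ busy = False
      idle ∧ wind = True
  (gpu ∨ wind) ∧ ((¬lock ∧ gpu) ↔ idle) = True
    gpu ∨ wind = True
    (¬lock ∧ gpu) ↔ idle = True
      ¬lock ∧ gpu = True
        ¬lock = True
Both conjuncts True, so the formula holds.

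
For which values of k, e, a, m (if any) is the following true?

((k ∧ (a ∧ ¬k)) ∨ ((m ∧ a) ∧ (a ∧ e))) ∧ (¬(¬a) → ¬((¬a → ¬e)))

Case a = True: the conjunct ¬(¬a) → ¬((¬a → ¬e)) becomes ¬False → ¬True = False.
Case a = False: the conjunct (k ∧ (a ∧ ¬k)) ∨ ((m ∧ a) ∧ (a ∧ e)) becomes (k ∧ False) ∨ (False ∧ False) = False.
Both cases fail — unsatisfiable.

The formula is unsatisfiable.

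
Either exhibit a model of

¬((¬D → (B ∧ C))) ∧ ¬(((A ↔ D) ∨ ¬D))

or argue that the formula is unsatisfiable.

Unsatisfiable

Case D = True: the conjunct ¬((¬D → (B ∧ C))) becomes ¬((False → (B ∧ C))) = False.
Case D = False: the conjunct ¬(((A ↔ D) ∨ ¬D)) becomes ¬((¬A ∨ True)) = False.
Both cases fail — unsatisfiable.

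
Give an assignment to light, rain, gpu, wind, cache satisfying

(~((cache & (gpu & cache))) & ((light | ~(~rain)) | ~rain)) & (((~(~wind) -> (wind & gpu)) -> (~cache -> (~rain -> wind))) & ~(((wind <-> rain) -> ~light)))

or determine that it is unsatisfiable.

light: True; rain: False; gpu: False; wind: False; cache: True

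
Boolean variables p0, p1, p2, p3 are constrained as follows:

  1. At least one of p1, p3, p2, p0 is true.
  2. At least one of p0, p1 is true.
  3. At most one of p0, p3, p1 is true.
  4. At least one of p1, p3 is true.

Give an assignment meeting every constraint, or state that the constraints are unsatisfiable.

p0=F, p1=T, p2=T, p3=F

  (1) {p1, p3, p2, p0}: 2 true — at least one ✓
  (2) {p0, p1}: 1 true — at least one ✓
  (3) {p0, p3, p1}: 1 true — at most one ✓
  (4) {p1, p3}: 1 true — at least one ✓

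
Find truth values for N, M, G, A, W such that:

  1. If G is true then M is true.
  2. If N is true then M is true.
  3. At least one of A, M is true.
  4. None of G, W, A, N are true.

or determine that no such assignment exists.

N: False; M: True; G: False; A: False; W: False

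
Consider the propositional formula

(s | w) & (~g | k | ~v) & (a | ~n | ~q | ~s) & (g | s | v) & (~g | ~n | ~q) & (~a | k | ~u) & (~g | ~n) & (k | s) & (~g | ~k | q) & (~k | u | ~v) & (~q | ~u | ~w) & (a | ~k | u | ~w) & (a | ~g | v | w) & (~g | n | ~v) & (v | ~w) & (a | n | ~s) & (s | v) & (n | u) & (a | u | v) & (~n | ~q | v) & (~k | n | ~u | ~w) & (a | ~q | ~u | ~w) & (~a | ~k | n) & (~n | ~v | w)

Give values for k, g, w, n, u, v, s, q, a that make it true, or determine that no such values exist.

k=F, g=F, w=F, n=T, u=T, v=F, s=T, q=F, a=F

Set k = False.
  then (k | s) forces s = True.
Set g = False.
Set w = False.
Set n = True.
  then (~n | ~v | w) forces v = False.
  then (~n | ~q | v) forces q = False.
Set u = True.
  then (~a | k | ~u) forces a = False.
All clauses satisfied.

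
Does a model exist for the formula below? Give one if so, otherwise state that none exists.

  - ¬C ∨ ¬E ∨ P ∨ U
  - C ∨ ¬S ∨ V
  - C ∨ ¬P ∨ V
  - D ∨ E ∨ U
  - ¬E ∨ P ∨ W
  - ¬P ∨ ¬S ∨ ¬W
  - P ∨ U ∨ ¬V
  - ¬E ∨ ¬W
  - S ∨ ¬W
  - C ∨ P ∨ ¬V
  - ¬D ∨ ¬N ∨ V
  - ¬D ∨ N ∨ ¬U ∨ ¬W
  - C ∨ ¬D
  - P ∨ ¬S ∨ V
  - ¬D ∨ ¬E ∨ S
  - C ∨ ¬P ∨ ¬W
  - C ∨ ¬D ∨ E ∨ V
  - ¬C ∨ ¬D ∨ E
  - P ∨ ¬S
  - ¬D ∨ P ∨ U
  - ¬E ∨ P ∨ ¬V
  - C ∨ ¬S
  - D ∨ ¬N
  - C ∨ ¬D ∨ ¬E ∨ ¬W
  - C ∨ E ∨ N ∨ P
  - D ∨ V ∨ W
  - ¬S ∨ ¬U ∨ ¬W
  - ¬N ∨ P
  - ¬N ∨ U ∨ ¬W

N=F, W=F, P=T, E=T, V=T, S=T, D=T, C=T, U=T

Set N = False.
Try W = True:
  (¬E ∨ ¬W) forces E = False.
  (S ∨ ¬W) forces S = True.
  (¬P ∨ ¬S ∨ ¬W) forces P = False.
  clause (P ∨ ¬S) is falsified — backtrack.
So W = False.
Set P = True.
Set E = True.
Set V = True.
Set S = True.
  then (C ∨ ¬S) forces C = True.
Set D = True.
Set U = True.
All clauses satisfied.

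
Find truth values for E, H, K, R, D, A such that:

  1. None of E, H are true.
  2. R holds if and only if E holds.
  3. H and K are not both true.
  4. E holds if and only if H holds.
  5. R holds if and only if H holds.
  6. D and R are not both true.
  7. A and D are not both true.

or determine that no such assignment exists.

E = False, H = False, K = False, R = False, D = False, A = False

  (1) {E, H}: 0 true — none ✓
  (2) R=F, E=F — same ✓
  (3) H=F, K=F — not both ✓
  (4) E=F, H=F — same ✓
  (5) R=F, H=F — same ✓
  (6) D=F, R=F — not both ✓
  (7) A=F, D=F — not both ✓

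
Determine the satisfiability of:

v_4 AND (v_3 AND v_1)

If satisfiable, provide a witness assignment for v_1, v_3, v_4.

v_1=T, v_3=T, v_4=T

  v_3 AND v_1 = True
Both conjuncts True, so the formula holds.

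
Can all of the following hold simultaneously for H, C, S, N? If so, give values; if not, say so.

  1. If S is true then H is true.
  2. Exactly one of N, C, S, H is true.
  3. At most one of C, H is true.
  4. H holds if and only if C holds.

H: False; C: False; S: False; N: True

  (1) S=F ⇒ H: vacuous ✓
  (2) {N, C, S, H}: 1 true — exactly one ✓
  (3) {C, H}: 0 true — at most one ✓
  (4) H=F, C=F — same ✓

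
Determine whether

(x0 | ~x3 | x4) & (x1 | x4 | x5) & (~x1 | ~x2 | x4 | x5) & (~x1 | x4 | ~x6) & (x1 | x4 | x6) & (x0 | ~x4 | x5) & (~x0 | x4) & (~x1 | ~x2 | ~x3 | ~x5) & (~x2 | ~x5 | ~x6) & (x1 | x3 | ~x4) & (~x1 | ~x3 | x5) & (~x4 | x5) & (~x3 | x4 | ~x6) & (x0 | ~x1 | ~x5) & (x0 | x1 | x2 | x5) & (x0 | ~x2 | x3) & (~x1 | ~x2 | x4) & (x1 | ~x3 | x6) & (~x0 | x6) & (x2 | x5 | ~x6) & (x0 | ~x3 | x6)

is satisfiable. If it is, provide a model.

x0=T, x1=T, x2=F, x3=T, x4=T, x5=T, x6=T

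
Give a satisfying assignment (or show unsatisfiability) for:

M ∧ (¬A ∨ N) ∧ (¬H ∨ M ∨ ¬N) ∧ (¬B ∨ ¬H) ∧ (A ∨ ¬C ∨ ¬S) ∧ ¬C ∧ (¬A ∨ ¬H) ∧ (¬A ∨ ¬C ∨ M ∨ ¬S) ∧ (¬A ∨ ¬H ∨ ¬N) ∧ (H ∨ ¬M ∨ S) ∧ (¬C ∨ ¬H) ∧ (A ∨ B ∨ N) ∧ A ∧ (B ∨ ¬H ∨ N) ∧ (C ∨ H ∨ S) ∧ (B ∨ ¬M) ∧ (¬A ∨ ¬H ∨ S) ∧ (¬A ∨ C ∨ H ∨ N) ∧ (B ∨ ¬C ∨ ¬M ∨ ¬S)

C=F; M=T; A=T; H=F; N=T; S=T; B=T

Unit clause (M) forces M = True.
Unit clause (¬C) forces C = False.
Unit clause (A) forces A = True.
In (B ∨ ¬M) only B is left, so B = True.
In (¬A ∨ N) only N is left, so N = True.
In (¬B ∨ ¬H) only ¬H is left, so H = False.
In (H ∨ ¬M ∨ S) only S is left, so S = True.
All clauses satisfied.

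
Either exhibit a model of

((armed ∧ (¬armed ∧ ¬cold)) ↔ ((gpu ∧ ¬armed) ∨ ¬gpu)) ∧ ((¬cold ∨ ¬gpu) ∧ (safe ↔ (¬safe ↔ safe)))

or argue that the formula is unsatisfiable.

safe: False; gpu: True; cold: False; armed: True

  (armed ∧ (¬armed ∧ ¬cold)) ↔ ((gpu ∧ ¬armed) ∨ ¬gpu) = True
    armed ∧ (¬armed ∧ ¬cold) = False
      ¬armed ∧ ¬cold = False
        ¬armed = False
        ¬cold = True
    (gpu ∧ ¬armed) ∨ ¬gpu = False
      gpu ∧ ¬armed = False
        ¬armed = False
      ¬gpu = False
  (¬cold ∨ ¬gpu) ∧ (safe ↔ (¬safe ↔ safe)) = True
    ¬cold ∨ ¬gpu = True
      ¬cold = True
      ¬gpu = False
    safe ↔ (¬safe ↔ safe) = True
      ¬safe ↔ safe = False
        ¬safe = True
Both conjuncts True, so the formula holds.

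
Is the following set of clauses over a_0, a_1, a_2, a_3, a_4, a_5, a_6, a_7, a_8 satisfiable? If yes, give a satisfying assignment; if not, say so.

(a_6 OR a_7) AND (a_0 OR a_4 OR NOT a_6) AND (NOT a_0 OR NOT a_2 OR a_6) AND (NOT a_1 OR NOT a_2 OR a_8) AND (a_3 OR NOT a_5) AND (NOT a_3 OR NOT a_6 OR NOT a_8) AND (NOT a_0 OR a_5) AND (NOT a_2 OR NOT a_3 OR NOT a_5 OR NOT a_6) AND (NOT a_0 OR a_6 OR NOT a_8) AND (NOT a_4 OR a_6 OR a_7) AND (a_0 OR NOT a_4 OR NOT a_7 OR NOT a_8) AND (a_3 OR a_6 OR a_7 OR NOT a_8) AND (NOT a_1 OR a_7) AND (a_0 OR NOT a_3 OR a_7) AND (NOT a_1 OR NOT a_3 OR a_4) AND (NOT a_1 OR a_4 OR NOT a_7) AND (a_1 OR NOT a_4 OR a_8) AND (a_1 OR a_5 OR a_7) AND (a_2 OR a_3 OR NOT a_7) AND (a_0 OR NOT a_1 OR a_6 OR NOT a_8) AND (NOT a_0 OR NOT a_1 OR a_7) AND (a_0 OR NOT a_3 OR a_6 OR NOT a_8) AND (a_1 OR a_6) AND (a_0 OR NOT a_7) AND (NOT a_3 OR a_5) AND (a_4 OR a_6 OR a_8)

a_0=T, a_1=F, a_2=F, a_3=T, a_4=F, a_5=T, a_6=T, a_7=F, a_8=F

Set a_0 = True.
  then (NOT a_0 OR a_5) forces a_5 = True.
  then (a_3 OR NOT a_5) forces a_3 = True.
Set a_1 = False.
  then (a_1 OR a_6) forces a_6 = True.
  then (NOT a_3 OR NOT a_6 OR NOT a_8) forces a_8 = False.
  then (NOT a_2 OR NOT a_3 OR NOT a_5 OR NOT a_6) forces a_2 = False.
  then (a_1 OR NOT a_4 OR a_8) forces a_4 = False.
Set a_7 = False.
All clauses satisfied.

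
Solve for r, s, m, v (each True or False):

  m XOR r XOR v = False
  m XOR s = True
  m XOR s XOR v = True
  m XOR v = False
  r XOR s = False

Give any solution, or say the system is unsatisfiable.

Unsatisfiable — no assignment works.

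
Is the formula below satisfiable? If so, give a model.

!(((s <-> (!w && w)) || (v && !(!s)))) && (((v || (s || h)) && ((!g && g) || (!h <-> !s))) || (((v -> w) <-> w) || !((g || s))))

w=F; v=F; h=T; g=F; s=T

  !(((s <-> (!w && w)) || (v && !(!s)))) = True
    (s <-> (!w && w)) || (v && !(!s)) = False
      s <-> (!w && w) = False
        !w && w = False
          !w = True
      v && !(!s) = False
        !(!s) = True
          !s = False
  ((v || (s || h)) && ((!g && g) || (!h <-> !s))) || (((v -> w) <-> w) || !((g || s))) = True
    (v || (s || h)) && ((!g && g) || (!h <-> !s)) = True
      v || (s || h) = True
        s || h = True
      (!g && g) || (!h <-> !s) = True
        !g && g = False
          !g = True
        !h <-> !s = True
          !h = False
          !s = False
    ((v -> w) <-> w) || !((g || s)) = False
      (v -> w) <-> w = False
        v -> w = True
      !((g || s)) = False
        g || s = True
Both conjuncts True, so the formula holds.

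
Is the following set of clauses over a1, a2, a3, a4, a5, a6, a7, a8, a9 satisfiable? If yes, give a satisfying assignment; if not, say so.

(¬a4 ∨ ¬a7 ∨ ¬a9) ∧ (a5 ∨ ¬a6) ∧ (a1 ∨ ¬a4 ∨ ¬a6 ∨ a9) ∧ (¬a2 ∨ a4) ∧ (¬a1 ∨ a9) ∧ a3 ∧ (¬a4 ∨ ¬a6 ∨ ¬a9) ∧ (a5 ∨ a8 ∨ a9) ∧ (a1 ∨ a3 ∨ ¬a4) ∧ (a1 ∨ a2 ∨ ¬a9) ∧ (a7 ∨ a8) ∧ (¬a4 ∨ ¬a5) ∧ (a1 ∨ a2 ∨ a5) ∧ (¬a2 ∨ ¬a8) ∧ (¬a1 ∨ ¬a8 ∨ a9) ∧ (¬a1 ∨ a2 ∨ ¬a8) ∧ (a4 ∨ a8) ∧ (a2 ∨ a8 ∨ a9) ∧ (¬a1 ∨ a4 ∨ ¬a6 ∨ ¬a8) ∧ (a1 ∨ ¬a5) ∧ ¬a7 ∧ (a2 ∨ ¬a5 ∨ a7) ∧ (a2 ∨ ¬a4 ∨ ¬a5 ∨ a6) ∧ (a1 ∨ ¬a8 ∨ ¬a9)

Case a3 = True:
  (¬a7) forces a7 = False.
  (a7 ∨ a8) forces a8 = True.
  (¬a2 ∨ ¬a8) forces a2 = False.
  (¬a1 ∨ a2 ∨ ¬a8) forces a1 = False.
  (a1 ∨ a2 ∨ ¬a9) forces a9 = False.
  (a1 ∨ a2 ∨ a5) forces a5 = True.
  Clause (a1 ∨ ¬a5) is falsified — contradiction.
Case a3 = False:
  Clause (a3) is falsified — contradiction.
Both cases fail, so the formula is unsatisfiable.

Unsatisfiable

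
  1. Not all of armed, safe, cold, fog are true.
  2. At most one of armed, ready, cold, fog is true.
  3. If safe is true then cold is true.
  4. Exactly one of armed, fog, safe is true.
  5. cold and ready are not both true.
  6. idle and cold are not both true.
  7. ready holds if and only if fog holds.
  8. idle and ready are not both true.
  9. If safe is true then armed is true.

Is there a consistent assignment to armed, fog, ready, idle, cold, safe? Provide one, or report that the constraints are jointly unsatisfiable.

armed: True; fog: False; ready: False; idle: False; cold: False; safe: False

  (1) {armed, safe, cold, fog}: 1/4 true — not all ✓
  (2) {armed, ready, cold, fog}: 1 true — at most one ✓
  (3) safe=F ⇒ cold: vacuous ✓
  (4) {armed, fog, safe}: 1 true — exactly one ✓
  (5) cold=F, ready=F — not both ✓
  (6) idle=F, cold=F — not both ✓
  (7) ready=F, fog=F — same ✓
  (8) idle=F, ready=F — not both ✓
  (9) safe=F ⇒ armed: vacuous ✓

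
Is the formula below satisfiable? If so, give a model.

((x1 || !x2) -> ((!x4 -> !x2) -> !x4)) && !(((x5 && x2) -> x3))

x1: False, x2: True, x3: False, x4: True, x5: True

  (x1 || !x2) -> ((!x4 -> !x2) -> !x4) = True
    x1 || !x2 = False
      !x2 = False
    (!x4 -> !x2) -> !x4 = False
      !x4 -> !x2 = True
        !x4 = False
        !x2 = False
      !x4 = False
  !(((x5 && x2) -> x3)) = True
    (x5 && x2) -> x3 = False
      x5 && x2 = True
Both conjuncts True, so the formula holds.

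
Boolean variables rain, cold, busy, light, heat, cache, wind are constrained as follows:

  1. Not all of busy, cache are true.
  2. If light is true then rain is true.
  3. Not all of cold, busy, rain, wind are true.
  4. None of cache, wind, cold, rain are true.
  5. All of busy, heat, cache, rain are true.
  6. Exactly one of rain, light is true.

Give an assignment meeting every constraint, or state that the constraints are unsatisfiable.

Unsatisfiable

Case rain = True:
  Constraint (4) is violated (rain=T) — contradiction.
Case rain = False:
  Constraint (5) is violated (rain=F) — contradiction.
Both cases fail — unsatisfiable.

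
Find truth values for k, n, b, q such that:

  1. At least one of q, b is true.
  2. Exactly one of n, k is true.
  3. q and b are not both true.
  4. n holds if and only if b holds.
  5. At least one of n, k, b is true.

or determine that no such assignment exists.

k: False; n: True; b: True; q: False

  (1) {q, b}: 1 true — at least one ✓
  (2) {n, k}: 1 true — exactly one ✓
  (3) q=F, b=T — not both ✓
  (4) n=T, b=T — same ✓
  (5) {n, k, b}: 2 true — at least one ✓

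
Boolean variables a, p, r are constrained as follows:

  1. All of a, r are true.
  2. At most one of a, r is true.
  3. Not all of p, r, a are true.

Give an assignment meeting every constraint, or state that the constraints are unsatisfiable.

Unsatisfiable — no assignment works.

Case a = True:
  (1) forces r = True.
  Constraint (2) is violated (a=T, r=T) — contradiction.
Case a = False:
  Constraint (1) is violated (a=F) — contradiction.
Both cases fail — unsatisfiable.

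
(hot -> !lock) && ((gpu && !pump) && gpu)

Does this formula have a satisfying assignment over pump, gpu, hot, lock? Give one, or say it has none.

pump = False, gpu = True, hot = False, lock = True

  hot -> !lock = True
    !lock = False
  (gpu && !pump) && gpu = True
    gpu && !pump = True
      !pump = True
Both conjuncts True, so the formula holds.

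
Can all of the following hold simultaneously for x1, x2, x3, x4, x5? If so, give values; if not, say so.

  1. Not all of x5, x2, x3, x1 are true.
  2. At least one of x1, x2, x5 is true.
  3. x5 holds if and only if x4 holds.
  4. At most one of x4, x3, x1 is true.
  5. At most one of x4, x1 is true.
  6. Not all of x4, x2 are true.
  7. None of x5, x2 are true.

x1=T, x2=F, x3=F, x4=F, x5=F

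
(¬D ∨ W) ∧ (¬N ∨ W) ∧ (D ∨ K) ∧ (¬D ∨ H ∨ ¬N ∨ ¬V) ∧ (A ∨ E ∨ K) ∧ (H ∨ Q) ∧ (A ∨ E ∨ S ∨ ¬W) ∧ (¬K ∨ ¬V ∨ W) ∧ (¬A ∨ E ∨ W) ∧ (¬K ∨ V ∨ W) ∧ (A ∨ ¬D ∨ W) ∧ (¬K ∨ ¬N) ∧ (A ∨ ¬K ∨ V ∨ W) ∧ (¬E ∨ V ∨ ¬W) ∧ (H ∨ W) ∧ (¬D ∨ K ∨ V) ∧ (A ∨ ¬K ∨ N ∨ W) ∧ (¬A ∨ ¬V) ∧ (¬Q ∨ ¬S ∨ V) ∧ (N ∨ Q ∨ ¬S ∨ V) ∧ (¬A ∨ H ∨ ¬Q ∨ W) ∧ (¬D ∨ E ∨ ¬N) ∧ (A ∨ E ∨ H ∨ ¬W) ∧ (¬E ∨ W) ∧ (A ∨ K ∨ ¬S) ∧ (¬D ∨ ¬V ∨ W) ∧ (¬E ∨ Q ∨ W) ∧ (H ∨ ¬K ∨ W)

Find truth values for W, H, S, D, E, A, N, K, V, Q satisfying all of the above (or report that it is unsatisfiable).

W = True, H = True, S = True, D = False, E = True, A = False, N = False, K = True, V = True, Q = False

Try W = False:
  (¬D ∨ W) forces D = False.
  (¬N ∨ W) forces N = False.
  (D ∨ K) forces K = True.
  (¬K ∨ ¬V ∨ W) forces V = False.
  clause (¬K ∨ V ∨ W) is falsified — backtrack.
So W = True.
Set H = True.
Set S = True.
Set D = False.
  then (D ∨ K) forces K = True.
  then (¬K ∨ ¬N) forces N = False.
Set E = True.
  then (¬E ∨ V ∨ ¬W) forces V = True.
  then (¬A ∨ ¬V) forces A = False.
Set Q = False.
All clauses satisfied.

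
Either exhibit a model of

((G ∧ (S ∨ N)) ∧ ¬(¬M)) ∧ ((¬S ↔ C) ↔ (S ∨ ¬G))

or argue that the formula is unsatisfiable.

S: True; C: False; G: True; N: True; M: True

  (G ∧ (S ∨ N)) ∧ ¬(¬M) = True
    G ∧ (S ∨ N) = True
      S ∨ N = True
    ¬(¬M) = True
      ¬M = False
  (¬S ↔ C) ↔ (S ∨ ¬G) = True
    ¬S ↔ C = True
      ¬S = False
    S ∨ ¬G = True
      ¬G = False
Both conjuncts True, so the formula holds.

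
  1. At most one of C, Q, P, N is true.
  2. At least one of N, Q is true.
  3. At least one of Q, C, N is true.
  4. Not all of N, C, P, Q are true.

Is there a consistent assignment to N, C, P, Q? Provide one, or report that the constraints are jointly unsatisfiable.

N: True; C: False; P: False; Q: False

  (1) {C, Q, P, N}: 1 true — at most one ✓
  (2) {N, Q}: 1 true — at least one ✓
  (3) {Q, C, N}: 1 true — at least one ✓
  (4) {N, C, P, Q}: 1/4 true — not all ✓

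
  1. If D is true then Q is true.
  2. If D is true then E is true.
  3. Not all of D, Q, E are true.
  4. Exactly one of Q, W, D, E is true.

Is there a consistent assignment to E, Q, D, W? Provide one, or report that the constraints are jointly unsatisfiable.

E = True, Q = False, D = False, W = False

  (1) D=F ⇒ Q: vacuous ✓
  (2) D=F ⇒ E: vacuous ✓
  (3) {D, Q, E}: 1/3 true — not all ✓
  (4) {Q, W, D, E}: 1 true — exactly one ✓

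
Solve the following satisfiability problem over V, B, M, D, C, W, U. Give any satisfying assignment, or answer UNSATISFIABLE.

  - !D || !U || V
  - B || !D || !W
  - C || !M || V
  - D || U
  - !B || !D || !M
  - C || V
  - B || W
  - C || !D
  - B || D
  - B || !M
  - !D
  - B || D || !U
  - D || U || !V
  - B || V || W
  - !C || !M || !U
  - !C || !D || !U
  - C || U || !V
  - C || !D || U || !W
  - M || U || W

V: True, B: True, M: False, D: False, C: True, W: True, U: True

Unit clause (!D) forces D = False.
In (D || U) only U is left, so U = True.
In (B || D) only B is left, so B = True.
Set V = True.
Set M = False.
Set C = True.
Set W = True.
All clauses satisfied.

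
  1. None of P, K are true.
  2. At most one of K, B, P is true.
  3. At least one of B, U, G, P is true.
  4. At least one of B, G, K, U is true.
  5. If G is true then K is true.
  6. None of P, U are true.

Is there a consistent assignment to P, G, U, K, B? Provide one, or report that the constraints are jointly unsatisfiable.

P=F, G=F, U=F, K=F, B=T

  (1) {P, K}: 0 true — none ✓
  (2) {K, B, P}: 1 true — at most one ✓
  (3) {B, U, G, P}: 1 true — at least one ✓
  (4) {B, G, K, U}: 1 true — at least one ✓
  (5) G=F ⇒ K: vacuous ✓
  (6) {P, U}: 0 true — none ✓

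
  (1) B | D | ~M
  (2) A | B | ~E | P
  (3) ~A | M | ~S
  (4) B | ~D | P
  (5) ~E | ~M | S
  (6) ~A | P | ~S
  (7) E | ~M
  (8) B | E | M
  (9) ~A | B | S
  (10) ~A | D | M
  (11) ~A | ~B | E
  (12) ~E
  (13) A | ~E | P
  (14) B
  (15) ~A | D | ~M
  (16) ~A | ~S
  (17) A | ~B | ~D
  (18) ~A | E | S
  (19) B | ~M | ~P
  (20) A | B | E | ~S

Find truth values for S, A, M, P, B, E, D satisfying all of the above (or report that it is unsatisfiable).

S=T; A=F; M=F; P=F; B=T; E=F; D=F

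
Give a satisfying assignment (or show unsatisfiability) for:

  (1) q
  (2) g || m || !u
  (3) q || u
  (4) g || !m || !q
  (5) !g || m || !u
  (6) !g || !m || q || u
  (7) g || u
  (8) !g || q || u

Unit clause (q) forces q = True.
Try g = False:
  (g || !m || !q) forces m = False.
  (g || m || !u) forces u = False.
  clause (g || u) is falsified — backtrack.
So g = True.
Set u = True.
  then (!g || m || !u) forces m = True.
Check each clause:
  (q): q holds.
  (g || m || !u): g holds.
  (q || u): q holds.
  (g || !m || !q): g holds.
  (!g || m || !u): m holds.
  (!g || !m || q || u): q holds.
  (g || u): g holds.
  (!g || q || u): q holds.
All clauses satisfied.

g = True, u = True, m = True, q = True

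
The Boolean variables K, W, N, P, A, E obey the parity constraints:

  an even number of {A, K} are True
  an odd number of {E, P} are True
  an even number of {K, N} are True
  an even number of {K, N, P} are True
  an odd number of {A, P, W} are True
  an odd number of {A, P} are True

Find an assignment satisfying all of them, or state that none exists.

K=T; W=F; N=T; P=F; A=T; E=T

{A, K}: 2 true → even ✓
{E, P}: 1 true → odd ✓
{K, N}: 2 true → even ✓
{K, N, P}: 2 true → even ✓
{A, P, W}: 1 true → odd ✓
{A, P}: 1 true → odd ✓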